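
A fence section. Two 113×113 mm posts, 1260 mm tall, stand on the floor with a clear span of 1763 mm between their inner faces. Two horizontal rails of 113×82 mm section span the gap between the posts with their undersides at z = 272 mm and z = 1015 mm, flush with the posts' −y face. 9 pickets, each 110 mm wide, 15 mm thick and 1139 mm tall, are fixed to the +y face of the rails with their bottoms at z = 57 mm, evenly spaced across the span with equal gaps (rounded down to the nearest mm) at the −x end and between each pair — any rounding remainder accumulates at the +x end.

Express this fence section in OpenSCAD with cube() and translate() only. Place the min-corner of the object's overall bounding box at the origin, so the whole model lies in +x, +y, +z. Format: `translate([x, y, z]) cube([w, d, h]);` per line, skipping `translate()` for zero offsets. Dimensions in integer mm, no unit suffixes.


cube([113, 113, 1260]);
translate([1876, 0, 0]) cube([113, 113, 1260]);
translate([113, 0, 272]) cube([1763, 113, 82]);
translate([113, 0, 1015]) cube([1763, 113, 82]);
translate([190, 113, 57]) cube([110, 15, 1139]);
translate([377, 113, 57]) cube([110, 15, 1139]);
translate([564, 113, 57]) cube([110, 15, 1139]);
translate([751, 113, 57]) cube([110, 15, 1139]);
translate([938, 113, 57]) cube([110, 15, 1139]);
translate([1125, 113, 57]) cube([110, 15, 1139]);
translate([1312, 113, 57]) cube([110, 15, 1139]);
translate([1499, 113, 57]) cube([110, 15, 1139]);
translate([1686, 113, 57]) cube([110, 15, 1139]);


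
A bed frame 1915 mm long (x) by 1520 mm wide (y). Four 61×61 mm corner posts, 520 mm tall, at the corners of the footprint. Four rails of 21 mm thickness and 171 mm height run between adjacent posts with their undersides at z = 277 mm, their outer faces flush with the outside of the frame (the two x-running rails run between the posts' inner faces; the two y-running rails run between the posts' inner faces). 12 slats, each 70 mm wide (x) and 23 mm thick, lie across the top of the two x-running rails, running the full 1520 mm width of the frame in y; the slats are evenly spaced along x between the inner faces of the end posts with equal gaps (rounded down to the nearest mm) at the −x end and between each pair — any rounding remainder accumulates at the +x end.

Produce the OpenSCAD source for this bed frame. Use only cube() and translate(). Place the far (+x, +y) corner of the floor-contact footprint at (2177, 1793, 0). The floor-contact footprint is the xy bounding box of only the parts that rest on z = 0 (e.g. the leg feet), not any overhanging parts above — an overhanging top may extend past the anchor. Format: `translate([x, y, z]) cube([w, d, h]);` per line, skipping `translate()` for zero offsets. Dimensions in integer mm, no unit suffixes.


translate([262, 273, 0]) cube([61, 61, 520]);
translate([262, 1732, 0]) cube([61, 61, 520]);
translate([2116, 273, 0]) cube([61, 61, 520]);
translate([2116, 1732, 0]) cube([61, 61, 520]);
translate([323, 273, 277]) cube([1793, 21, 171]);
translate([323, 1772, 277]) cube([1793, 21, 171]);
translate([262, 334, 277]) cube([21, 1398, 171]);
translate([2156, 334, 277]) cube([21, 1398, 171]);
translate([396, 273, 448]) cube([70, 1520, 23]);
translate([539, 273, 448]) cube([70, 1520, 23]);
translate([682, 273, 448]) cube([70, 1520, 23]);
translate([825, 273, 448]) cube([70, 1520, 23]);
translate([968, 273, 448]) cube([70, 1520, 23]);
translate([1111, 273, 448]) cube([70, 1520, 23]);
translate([1254, 273, 448]) cube([70, 1520, 23]);
translate([1397, 273, 448]) cube([70, 1520, 23]);
translate([1540, 273, 448]) cube([70, 1520, 23]);
translate([1683, 273, 448]) cube([70, 1520, 23]);
translate([1826, 273, 448]) cube([70, 1520, 23]);
translate([1969, 273, 448]) cube([70, 1520, 23]);


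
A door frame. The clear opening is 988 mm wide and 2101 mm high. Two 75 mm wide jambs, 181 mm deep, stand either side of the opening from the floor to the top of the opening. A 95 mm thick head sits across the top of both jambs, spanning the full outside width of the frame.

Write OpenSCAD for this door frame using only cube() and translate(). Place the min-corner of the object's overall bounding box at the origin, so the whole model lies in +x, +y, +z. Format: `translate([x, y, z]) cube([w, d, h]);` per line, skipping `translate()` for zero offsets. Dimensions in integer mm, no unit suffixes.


cube([75, 181, 2101]);
translate([1063, 0, 0]) cube([75, 181, 2101]);
translate([0, 0, 2101]) cube([1138, 181, 95]);


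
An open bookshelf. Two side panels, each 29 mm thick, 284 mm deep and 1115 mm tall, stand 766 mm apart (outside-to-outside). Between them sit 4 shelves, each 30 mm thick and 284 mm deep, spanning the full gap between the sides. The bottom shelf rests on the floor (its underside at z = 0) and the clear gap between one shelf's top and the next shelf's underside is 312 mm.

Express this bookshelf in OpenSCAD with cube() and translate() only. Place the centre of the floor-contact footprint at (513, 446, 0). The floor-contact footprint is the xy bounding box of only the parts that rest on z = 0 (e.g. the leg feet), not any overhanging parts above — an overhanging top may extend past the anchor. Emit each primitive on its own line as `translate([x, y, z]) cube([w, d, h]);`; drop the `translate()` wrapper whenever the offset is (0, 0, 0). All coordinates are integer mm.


translate([130, 304, 0]) cube([29, 284, 1115]);
translate([867, 304, 0]) cube([29, 284, 1115]);
translate([159, 304, 0]) cube([708, 284, 30]);
translate([159, 304, 342]) cube([708, 284, 30]);
translate([159, 304, 684]) cube([708, 284, 30]);
translate([159, 304, 1026]) cube([708, 284, 30]);


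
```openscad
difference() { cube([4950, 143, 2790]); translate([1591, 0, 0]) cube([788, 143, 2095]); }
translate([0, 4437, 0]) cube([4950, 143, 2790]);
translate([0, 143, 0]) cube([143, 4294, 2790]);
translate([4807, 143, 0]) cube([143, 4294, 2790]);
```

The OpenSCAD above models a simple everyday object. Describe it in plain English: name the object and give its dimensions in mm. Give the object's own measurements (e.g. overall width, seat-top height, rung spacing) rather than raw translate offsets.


A single room: four walls, each 2790 mm tall and 143 mm thick, enclosing an outside footprint 4950×4580 mm (x × y), no floor or roof. The front and back walls (−y and +y sides) run the full x-width; the side walls fit between their inner faces. A door opening 788 mm wide and 2095 mm tall is cut through the front wall from the floor up, its −x edge 1591 mm from the wall's −x end.


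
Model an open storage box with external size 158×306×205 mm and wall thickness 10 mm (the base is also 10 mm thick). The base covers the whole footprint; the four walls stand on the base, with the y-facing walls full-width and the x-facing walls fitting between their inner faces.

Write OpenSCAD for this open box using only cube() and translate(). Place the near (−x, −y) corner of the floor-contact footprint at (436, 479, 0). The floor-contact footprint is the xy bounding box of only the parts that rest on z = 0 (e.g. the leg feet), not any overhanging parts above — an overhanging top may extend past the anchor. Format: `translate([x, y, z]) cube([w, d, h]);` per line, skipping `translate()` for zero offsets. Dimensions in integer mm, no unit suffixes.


translate([436, 479, 0]) cube([158, 306, 10]);
translate([436, 479, 10]) cube([158, 10, 195]);
translate([436, 775, 10]) cube([158, 10, 195]);
translate([436, 489, 10]) cube([10, 286, 195]);
translate([584, 489, 10]) cube([10, 286, 195]);


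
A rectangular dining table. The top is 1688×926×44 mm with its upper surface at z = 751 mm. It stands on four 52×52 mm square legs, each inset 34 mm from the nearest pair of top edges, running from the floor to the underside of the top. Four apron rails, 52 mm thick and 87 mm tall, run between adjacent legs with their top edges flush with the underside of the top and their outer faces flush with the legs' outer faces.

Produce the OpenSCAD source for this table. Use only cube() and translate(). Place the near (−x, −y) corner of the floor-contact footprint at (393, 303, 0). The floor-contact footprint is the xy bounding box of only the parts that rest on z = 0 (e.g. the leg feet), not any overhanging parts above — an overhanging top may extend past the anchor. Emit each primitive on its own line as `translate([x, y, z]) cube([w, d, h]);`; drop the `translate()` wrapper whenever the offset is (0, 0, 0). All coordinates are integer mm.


translate([359, 269, 707]) cube([1688, 926, 44]);
translate([393, 303, 0]) cube([52, 52, 707]);
translate([1961, 303, 0]) cube([52, 52, 707]);
translate([393, 1109, 0]) cube([52, 52, 707]);
translate([1961, 1109, 0]) cube([52, 52, 707]);
translate([445, 303, 620]) cube([1516, 52, 87]);
translate([445, 1109, 620]) cube([1516, 52, 87]);
translate([393, 355, 620]) cube([52, 754, 87]);
translate([1961, 355, 620]) cube([52, 754, 87]);


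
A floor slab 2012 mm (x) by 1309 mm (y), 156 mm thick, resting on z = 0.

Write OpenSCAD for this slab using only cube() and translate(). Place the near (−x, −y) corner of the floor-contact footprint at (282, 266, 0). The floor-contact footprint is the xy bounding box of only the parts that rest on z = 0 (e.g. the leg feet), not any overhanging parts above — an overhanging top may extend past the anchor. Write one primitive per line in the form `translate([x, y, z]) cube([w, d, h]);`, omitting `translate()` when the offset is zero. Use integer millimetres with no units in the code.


translate([282, 266, 0]) cube([2012, 1309, 156]);


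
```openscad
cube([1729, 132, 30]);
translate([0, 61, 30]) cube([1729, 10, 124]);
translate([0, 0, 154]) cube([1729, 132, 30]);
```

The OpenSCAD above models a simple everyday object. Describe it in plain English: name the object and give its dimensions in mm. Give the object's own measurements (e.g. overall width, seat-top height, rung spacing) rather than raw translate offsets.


An I-beam lying along x, 1729 mm long. Overall section height 184 mm. Two flanges 132 mm wide (y) and 30 mm thick, one on the floor and one at the top; a web 10 mm thick runs between them, centred on the flange width.


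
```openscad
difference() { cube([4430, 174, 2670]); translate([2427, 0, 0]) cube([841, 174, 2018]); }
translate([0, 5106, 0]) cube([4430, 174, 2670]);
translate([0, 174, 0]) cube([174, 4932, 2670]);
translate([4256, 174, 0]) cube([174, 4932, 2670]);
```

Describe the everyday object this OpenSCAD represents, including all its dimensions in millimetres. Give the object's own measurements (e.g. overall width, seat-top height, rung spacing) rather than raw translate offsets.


A single room: four walls, each 2670 mm tall and 174 mm thick, enclosing an outside footprint 4430×5280 mm (x × y), no floor or roof. The front and back walls (−y and +y sides) run the full x-width; the side walls fit between their inner faces. A door opening 841 mm wide and 2018 mm tall is cut through the front wall from the floor up, its −x edge 2427 mm from the wall's −x end.


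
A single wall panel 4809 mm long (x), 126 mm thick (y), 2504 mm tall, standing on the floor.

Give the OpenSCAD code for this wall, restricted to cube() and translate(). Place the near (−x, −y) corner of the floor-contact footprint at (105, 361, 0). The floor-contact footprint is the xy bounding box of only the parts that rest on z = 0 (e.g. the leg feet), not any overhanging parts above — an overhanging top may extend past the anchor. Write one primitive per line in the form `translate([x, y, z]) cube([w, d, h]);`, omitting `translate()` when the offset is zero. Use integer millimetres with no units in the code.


translate([105, 361, 0]) cube([4809, 126, 2504]);


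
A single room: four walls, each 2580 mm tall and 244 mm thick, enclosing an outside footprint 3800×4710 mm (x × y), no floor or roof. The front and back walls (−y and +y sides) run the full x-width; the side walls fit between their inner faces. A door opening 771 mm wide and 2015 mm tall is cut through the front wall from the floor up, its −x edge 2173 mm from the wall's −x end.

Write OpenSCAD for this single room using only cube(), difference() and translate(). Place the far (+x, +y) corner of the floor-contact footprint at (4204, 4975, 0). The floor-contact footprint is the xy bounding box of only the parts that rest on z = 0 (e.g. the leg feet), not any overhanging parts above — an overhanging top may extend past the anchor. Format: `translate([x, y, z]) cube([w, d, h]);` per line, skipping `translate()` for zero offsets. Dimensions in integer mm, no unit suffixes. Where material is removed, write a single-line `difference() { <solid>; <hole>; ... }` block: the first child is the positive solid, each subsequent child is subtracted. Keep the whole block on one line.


difference() { translate([404, 265, 0]) cube([3800, 244, 2580]); translate([2577, 265, 0]) cube([771, 244, 2015]); }
translate([404, 4731, 0]) cube([3800, 244, 2580]);
translate([404, 509, 0]) cube([244, 4222, 2580]);
translate([3960, 509, 0]) cube([244, 4222, 2580]);


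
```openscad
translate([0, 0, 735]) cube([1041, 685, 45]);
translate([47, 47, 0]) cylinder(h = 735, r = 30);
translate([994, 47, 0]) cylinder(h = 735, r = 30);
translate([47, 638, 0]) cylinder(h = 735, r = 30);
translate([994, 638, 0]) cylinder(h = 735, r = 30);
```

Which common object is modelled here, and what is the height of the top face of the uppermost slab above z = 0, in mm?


A table. The table height is 780 mm.

A 1041×685×45 slab sits at z = 735 on four Ø60 mm round legs — a table. The top surface is at 735 + 45 = 780 mm.


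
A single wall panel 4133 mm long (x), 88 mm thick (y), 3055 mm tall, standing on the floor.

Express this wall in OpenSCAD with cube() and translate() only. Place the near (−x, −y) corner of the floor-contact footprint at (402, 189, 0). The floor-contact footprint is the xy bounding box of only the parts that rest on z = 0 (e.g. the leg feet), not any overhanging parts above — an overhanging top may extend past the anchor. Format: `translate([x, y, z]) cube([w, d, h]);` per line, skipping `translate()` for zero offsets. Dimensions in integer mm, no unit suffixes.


translate([402, 189, 0]) cube([4133, 88, 3055]);


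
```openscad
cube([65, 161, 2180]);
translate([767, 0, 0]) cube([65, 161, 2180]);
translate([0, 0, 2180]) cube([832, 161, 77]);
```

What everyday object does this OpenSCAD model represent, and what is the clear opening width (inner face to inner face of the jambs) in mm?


A door frame. The clear opening width is 702 mm.

Two 2180 mm tall posts with a header on top — a door frame. The left jamb is 65 mm wide at x = 0; the right jamb starts at x = 767. The clear opening is 767 − 65 = 702 mm.


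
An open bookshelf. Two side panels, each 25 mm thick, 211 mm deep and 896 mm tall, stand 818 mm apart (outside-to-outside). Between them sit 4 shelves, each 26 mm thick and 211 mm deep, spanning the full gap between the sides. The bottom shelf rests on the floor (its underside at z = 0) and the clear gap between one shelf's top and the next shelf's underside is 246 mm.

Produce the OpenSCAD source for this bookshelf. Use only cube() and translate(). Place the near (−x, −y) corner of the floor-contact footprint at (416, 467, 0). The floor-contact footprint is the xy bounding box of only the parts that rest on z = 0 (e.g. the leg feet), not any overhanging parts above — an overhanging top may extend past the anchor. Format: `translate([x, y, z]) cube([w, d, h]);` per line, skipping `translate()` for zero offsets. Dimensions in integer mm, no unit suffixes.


translate([416, 467, 0]) cube([25, 211, 896]);
translate([1209, 467, 0]) cube([25, 211, 896]);
translate([441, 467, 0]) cube([768, 211, 26]);
translate([441, 467, 272]) cube([768, 211, 26]);
translate([441, 467, 544]) cube([768, 211, 26]);
translate([441, 467, 816]) cube([768, 211, 26]);


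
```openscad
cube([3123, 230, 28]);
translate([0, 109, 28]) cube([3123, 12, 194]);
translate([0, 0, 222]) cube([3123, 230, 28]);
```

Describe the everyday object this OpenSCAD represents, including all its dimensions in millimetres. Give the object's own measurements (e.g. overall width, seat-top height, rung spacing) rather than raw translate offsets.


An I-beam lying along x, 3123 mm long. Overall section height 250 mm. Two flanges 230 mm wide (y) and 28 mm thick, one on the floor and one at the top; a web 12 mm thick runs between them, centred on the flange width.


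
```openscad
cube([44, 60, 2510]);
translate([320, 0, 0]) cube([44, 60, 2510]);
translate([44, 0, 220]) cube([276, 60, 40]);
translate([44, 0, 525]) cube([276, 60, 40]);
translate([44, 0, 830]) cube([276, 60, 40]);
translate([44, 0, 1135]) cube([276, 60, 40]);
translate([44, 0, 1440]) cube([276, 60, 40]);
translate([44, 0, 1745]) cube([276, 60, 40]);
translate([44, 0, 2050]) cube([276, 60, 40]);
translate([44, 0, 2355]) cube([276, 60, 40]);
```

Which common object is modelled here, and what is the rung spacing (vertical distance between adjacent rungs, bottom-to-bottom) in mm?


A ladder. The rung spacing is 305 mm.

Two tall 44×60 posts with 8 short bars between them — a ladder. Adjacent rungs sit at z = 220 and z = 525, so the spacing is 525 − 220 = 305 mm.


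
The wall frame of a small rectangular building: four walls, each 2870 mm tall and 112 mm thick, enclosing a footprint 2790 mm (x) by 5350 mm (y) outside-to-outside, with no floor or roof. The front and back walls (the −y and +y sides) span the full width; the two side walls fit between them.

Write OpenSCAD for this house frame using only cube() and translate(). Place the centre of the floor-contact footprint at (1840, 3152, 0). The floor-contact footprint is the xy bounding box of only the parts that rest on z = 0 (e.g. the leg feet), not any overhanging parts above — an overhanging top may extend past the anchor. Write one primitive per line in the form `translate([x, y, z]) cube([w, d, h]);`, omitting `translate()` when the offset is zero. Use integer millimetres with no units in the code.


translate([445, 477, 0]) cube([2790, 112, 2870]);
translate([445, 5715, 0]) cube([2790, 112, 2870]);
translate([445, 589, 0]) cube([112, 5126, 2870]);
translate([3123, 589, 0]) cube([112, 5126, 2870]);


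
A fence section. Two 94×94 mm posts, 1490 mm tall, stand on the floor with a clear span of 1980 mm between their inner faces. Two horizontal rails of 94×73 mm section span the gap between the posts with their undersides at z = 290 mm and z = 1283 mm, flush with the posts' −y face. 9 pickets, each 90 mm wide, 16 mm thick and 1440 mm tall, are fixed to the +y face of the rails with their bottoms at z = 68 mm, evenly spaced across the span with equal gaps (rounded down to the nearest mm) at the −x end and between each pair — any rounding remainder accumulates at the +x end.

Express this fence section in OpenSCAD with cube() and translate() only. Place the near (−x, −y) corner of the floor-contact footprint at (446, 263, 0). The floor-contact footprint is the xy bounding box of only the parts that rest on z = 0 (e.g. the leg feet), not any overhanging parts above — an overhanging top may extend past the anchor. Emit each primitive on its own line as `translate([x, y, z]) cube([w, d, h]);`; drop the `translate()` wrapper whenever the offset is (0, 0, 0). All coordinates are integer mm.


translate([446, 263, 0]) cube([94, 94, 1490]);
translate([2520, 263, 0]) cube([94, 94, 1490]);
translate([540, 263, 290]) cube([1980, 94, 73]);
translate([540, 263, 1283]) cube([1980, 94, 73]);
translate([657, 357, 68]) cube([90, 16, 1440]);
translate([864, 357, 68]) cube([90, 16, 1440]);
translate([1071, 357, 68]) cube([90, 16, 1440]);
translate([1278, 357, 68]) cube([90, 16, 1440]);
translate([1485, 357, 68]) cube([90, 16, 1440]);
translate([1692, 357, 68]) cube([90, 16, 1440]);
translate([1899, 357, 68]) cube([90, 16, 1440]);
translate([2106, 357, 68]) cube([90, 16, 1440]);
translate([2313, 357, 68]) cube([90, 16, 1440]);


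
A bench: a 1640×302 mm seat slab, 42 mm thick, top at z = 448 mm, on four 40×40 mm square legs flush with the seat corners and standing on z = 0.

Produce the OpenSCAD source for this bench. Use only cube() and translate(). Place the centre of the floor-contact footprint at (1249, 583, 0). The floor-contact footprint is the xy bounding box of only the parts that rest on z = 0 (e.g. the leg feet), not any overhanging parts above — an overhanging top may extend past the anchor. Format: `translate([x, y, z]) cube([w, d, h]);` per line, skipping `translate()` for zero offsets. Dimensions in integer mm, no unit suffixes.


translate([429, 432, 406]) cube([1640, 302, 42]);
translate([429, 432, 0]) cube([40, 40, 406]);
translate([429, 694, 0]) cube([40, 40, 406]);
translate([2029, 432, 0]) cube([40, 40, 406]);
translate([2029, 694, 0]) cube([40, 40, 406]);


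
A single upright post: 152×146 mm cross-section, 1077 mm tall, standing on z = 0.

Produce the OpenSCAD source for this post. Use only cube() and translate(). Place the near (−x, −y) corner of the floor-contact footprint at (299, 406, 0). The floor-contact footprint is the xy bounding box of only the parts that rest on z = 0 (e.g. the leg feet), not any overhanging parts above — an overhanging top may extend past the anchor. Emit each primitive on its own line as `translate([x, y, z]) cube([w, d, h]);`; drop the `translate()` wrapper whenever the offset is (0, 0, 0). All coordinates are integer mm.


translate([299, 406, 0]) cube([152, 146, 1077]);


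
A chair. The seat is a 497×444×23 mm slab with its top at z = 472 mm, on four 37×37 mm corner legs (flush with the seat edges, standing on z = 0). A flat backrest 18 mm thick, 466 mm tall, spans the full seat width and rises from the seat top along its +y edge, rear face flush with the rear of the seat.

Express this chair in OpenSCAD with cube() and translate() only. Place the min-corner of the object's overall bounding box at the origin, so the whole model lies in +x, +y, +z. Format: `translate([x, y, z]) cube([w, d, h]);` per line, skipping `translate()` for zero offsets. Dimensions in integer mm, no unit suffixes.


translate([0, 0, 449]) cube([497, 444, 23]);
cube([37, 37, 449]);
translate([460, 0, 0]) cube([37, 37, 449]);
translate([0, 407, 0]) cube([37, 37, 449]);
translate([460, 407, 0]) cube([37, 37, 449]);
translate([0, 426, 472]) cube([497, 18, 466]);


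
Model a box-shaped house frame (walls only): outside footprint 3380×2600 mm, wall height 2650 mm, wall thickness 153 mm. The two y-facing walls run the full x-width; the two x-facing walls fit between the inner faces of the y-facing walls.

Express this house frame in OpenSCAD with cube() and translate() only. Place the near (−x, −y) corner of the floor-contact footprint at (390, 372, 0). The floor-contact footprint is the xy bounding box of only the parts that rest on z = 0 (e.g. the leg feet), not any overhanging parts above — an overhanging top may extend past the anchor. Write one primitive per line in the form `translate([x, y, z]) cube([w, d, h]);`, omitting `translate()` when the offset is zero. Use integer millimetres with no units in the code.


translate([390, 372, 0]) cube([3380, 153, 2650]);
translate([390, 2819, 0]) cube([3380, 153, 2650]);
translate([390, 525, 0]) cube([153, 2294, 2650]);
translate([3617, 525, 0]) cube([153, 2294, 2650]);


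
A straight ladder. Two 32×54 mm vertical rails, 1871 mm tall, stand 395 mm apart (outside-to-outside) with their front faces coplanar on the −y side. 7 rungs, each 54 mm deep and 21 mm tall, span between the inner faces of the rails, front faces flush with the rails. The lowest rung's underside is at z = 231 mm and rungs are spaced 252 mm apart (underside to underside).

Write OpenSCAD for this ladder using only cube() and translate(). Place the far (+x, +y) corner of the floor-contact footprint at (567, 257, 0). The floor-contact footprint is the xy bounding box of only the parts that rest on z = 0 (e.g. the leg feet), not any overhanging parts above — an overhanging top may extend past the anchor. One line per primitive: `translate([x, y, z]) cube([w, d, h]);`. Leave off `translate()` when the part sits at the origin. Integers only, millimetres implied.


translate([172, 203, 0]) cube([32, 54, 1871]);
translate([535, 203, 0]) cube([32, 54, 1871]);
translate([204, 203, 231]) cube([331, 54, 21]);
translate([204, 203, 483]) cube([331, 54, 21]);
translate([204, 203, 735]) cube([331, 54, 21]);
translate([204, 203, 987]) cube([331, 54, 21]);
translate([204, 203, 1239]) cube([331, 54, 21]);
translate([204, 203, 1491]) cube([331, 54, 21]);
translate([204, 203, 1743]) cube([331, 54, 21]);


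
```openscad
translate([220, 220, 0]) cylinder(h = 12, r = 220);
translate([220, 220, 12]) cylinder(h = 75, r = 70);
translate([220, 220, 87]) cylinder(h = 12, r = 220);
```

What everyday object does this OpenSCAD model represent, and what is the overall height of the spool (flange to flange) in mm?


A spool. The overall height is 99 mm.

Three coaxial cylinders, large–small–large — a spool. Two 12 mm flanges and a 75 mm core give 12 + 75 + 12 = 99 mm.


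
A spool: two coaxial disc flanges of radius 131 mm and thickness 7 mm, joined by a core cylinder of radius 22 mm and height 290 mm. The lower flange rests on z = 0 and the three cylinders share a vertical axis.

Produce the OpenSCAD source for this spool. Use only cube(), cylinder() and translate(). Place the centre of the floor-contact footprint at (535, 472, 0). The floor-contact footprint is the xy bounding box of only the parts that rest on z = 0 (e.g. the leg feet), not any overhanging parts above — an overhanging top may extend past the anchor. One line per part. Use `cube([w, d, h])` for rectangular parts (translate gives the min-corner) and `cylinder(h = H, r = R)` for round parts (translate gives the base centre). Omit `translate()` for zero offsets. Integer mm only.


translate([535, 472, 0]) cylinder(h = 7, r = 131);
translate([535, 472, 7]) cylinder(h = 290, r = 22);
translate([535, 472, 297]) cylinder(h = 7, r = 131);


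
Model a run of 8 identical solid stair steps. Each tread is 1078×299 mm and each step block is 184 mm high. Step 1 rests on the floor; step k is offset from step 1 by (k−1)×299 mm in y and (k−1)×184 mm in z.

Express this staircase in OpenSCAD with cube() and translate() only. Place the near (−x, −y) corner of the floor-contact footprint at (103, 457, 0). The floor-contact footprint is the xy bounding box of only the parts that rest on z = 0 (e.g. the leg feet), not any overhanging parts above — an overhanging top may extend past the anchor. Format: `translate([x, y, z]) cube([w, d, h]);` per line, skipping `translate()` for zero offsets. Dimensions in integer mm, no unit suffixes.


translate([103, 457, 0]) cube([1078, 299, 184]);
translate([103, 756, 184]) cube([1078, 299, 184]);
translate([103, 1055, 368]) cube([1078, 299, 184]);
translate([103, 1354, 552]) cube([1078, 299, 184]);
translate([103, 1653, 736]) cube([1078, 299, 184]);
translate([103, 1952, 920]) cube([1078, 299, 184]);
translate([103, 2251, 1104]) cube([1078, 299, 184]);
translate([103, 2550, 1288]) cube([1078, 299, 184]);


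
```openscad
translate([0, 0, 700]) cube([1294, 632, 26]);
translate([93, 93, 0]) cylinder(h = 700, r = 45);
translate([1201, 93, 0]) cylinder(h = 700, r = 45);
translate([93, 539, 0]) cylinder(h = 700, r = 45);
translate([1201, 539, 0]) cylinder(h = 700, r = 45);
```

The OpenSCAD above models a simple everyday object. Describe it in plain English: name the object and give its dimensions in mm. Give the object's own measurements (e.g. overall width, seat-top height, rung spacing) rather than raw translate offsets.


A rectangular dining table. The top is 1294×632×26 mm with its upper surface at z = 726 mm. It stands on four round legs of 90 mm diameter, each leg's bounding box inset 48 mm from the nearest pair of top edges, running from the floor to the underside of the top.


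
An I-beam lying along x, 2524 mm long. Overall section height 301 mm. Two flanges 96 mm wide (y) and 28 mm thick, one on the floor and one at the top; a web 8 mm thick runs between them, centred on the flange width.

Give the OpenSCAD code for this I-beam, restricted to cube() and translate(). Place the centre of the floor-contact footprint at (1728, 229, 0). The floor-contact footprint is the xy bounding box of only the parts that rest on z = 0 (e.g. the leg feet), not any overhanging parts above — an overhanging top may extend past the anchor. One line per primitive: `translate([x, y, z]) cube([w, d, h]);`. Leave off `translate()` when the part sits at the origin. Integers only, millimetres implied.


translate([466, 181, 0]) cube([2524, 96, 28]);
translate([466, 225, 28]) cube([2524, 8, 245]);
translate([466, 181, 273]) cube([2524, 96, 28]);


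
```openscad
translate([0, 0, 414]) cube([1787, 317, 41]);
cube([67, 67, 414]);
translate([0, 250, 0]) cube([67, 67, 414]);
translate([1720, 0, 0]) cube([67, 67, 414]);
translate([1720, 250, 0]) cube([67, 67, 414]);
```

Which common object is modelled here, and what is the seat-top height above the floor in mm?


A bench. The seat-top height is 455 mm.

A long slab on four corner posts — a bench. The slab sits at z = 414 with thickness 41, so the top is 414 + 41 = 455 mm.


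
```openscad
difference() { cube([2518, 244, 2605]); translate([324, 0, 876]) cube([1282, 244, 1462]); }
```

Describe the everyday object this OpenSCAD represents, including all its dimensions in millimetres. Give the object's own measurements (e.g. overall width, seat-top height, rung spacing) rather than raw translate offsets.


A wall 2518 mm long (x), 244 mm thick (y), 2605 mm tall, with a rectangular window opening cut through it. The opening is 1282 mm wide and 1462 mm tall; its sill is at z = 876 mm and its near (−x) edge is 324 mm from the wall's −x end. The opening passes through the full wall thickness.


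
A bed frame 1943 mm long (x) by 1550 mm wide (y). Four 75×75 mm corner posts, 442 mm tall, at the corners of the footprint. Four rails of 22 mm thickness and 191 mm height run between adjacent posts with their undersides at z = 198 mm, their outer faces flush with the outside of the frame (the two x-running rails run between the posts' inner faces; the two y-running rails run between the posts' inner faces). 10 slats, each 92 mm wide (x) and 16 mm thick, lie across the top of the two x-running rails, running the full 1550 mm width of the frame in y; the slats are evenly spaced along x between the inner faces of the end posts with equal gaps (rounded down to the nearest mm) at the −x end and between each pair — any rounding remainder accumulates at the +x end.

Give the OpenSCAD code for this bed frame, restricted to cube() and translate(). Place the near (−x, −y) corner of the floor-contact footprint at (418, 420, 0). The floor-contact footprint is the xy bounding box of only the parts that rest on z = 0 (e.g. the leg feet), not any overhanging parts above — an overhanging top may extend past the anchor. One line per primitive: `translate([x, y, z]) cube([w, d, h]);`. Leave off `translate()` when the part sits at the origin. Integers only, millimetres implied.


translate([418, 420, 0]) cube([75, 75, 442]);
translate([418, 1895, 0]) cube([75, 75, 442]);
translate([2286, 420, 0]) cube([75, 75, 442]);
translate([2286, 1895, 0]) cube([75, 75, 442]);
translate([493, 420, 198]) cube([1793, 22, 191]);
translate([493, 1948, 198]) cube([1793, 22, 191]);
translate([418, 495, 198]) cube([22, 1400, 191]);
translate([2339, 495, 198]) cube([22, 1400, 191]);
translate([572, 420, 389]) cube([92, 1550, 16]);
translate([743, 420, 389]) cube([92, 1550, 16]);
translate([914, 420, 389]) cube([92, 1550, 16]);
translate([1085, 420, 389]) cube([92, 1550, 16]);
translate([1256, 420, 389]) cube([92, 1550, 16]);
translate([1427, 420, 389]) cube([92, 1550, 16]);
translate([1598, 420, 389]) cube([92, 1550, 16]);
translate([1769, 420, 389]) cube([92, 1550, 16]);
translate([1940, 420, 389]) cube([92, 1550, 16]);
translate([2111, 420, 389]) cube([92, 1550, 16]);


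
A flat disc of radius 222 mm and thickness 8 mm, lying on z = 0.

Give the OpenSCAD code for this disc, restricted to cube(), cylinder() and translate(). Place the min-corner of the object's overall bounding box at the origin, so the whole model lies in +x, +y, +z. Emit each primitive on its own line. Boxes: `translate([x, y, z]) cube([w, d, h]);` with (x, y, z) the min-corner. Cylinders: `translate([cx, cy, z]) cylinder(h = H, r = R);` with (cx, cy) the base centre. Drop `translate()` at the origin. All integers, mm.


translate([222, 222, 0]) cylinder(h = 8, r = 222);


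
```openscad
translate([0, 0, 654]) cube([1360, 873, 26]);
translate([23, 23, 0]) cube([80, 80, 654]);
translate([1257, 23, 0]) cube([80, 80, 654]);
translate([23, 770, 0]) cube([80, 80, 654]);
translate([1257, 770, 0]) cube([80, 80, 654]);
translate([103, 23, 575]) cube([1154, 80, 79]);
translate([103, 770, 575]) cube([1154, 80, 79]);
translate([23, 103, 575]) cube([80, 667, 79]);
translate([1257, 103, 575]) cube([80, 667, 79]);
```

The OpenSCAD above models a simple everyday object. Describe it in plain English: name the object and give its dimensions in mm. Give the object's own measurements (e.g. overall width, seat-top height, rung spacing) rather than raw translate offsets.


A table: top 1360 mm (x) × 873 mm (y), 26 mm thick, upper face at z = 680 mm, on four 80×80 mm square legs, each inset 23 mm from the nearest pair of top edges from z = 0 to the bottom of the top. Four apron rails, 80 mm thick and 79 mm tall, run between adjacent legs with their top edges flush with the underside of the top and their outer faces flush with the legs' outer faces.


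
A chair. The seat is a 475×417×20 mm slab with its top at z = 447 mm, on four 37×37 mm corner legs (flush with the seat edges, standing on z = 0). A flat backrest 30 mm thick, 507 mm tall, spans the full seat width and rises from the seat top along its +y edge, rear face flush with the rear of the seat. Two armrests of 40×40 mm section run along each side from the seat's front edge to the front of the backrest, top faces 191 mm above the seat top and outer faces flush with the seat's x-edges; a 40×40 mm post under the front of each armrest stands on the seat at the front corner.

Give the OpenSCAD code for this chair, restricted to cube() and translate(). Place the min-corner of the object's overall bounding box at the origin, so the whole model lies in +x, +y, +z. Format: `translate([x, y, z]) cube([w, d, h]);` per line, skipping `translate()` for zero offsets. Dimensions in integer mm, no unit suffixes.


translate([0, 0, 427]) cube([475, 417, 20]);
cube([37, 37, 427]);
translate([438, 0, 0]) cube([37, 37, 427]);
translate([0, 380, 0]) cube([37, 37, 427]);
translate([438, 380, 0]) cube([37, 37, 427]);
translate([0, 387, 447]) cube([475, 30, 507]);
translate([0, 0, 598]) cube([40, 387, 40]);
translate([435, 0, 598]) cube([40, 387, 40]);
translate([0, 0, 447]) cube([40, 40, 151]);
translate([435, 0, 447]) cube([40, 40, 151]);


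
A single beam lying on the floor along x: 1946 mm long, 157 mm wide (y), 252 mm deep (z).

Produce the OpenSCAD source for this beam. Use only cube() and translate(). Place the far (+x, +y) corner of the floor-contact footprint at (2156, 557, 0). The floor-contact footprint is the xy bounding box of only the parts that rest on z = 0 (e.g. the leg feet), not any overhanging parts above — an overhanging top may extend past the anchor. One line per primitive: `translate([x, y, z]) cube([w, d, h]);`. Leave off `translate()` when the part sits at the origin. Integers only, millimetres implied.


translate([210, 400, 0]) cube([1946, 157, 252]);


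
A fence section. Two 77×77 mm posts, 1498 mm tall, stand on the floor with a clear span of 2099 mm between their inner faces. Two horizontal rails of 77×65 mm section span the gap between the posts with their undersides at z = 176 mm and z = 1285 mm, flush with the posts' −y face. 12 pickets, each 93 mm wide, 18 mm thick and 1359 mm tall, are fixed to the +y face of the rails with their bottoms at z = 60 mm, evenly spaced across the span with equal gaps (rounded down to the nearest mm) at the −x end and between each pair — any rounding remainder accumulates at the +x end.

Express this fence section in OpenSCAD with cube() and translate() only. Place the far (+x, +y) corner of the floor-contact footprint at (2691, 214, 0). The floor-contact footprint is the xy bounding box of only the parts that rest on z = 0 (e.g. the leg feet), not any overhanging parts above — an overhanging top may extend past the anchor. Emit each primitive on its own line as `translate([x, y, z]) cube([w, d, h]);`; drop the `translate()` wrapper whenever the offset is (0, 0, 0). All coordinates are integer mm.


translate([438, 137, 0]) cube([77, 77, 1498]);
translate([2614, 137, 0]) cube([77, 77, 1498]);
translate([515, 137, 176]) cube([2099, 77, 65]);
translate([515, 137, 1285]) cube([2099, 77, 65]);
translate([590, 214, 60]) cube([93, 18, 1359]);
translate([758, 214, 60]) cube([93, 18, 1359]);
translate([926, 214, 60]) cube([93, 18, 1359]);
translate([1094, 214, 60]) cube([93, 18, 1359]);
translate([1262, 214, 60]) cube([93, 18, 1359]);
translate([1430, 214, 60]) cube([93, 18, 1359]);
translate([1598, 214, 60]) cube([93, 18, 1359]);
translate([1766, 214, 60]) cube([93, 18, 1359]);
translate([1934, 214, 60]) cube([93, 18, 1359]);
translate([2102, 214, 60]) cube([93, 18, 1359]);
translate([2270, 214, 60]) cube([93, 18, 1359]);
translate([2438, 214, 60]) cube([93, 18, 1359]);


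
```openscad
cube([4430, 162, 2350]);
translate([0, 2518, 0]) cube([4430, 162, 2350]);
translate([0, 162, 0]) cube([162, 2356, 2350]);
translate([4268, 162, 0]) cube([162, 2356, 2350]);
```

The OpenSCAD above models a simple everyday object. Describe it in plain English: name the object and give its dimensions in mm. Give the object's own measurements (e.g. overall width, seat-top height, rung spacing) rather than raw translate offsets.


The wall frame of a small rectangular building: four walls, each 2350 mm tall and 162 mm thick, enclosing a footprint 4430 mm (x) by 2680 mm (y) outside-to-outside, with no floor or roof. The front and back walls (the −y and +y sides) span the full width; the two side walls fit between them.


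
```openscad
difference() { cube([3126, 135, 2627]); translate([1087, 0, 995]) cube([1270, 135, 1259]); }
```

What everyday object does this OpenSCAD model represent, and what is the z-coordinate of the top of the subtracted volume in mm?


A wall with a window opening. The window head height is 2254 mm.

A wall with a rectangular opening subtracted — a window. Sill at z = 995, opening 1259 mm tall, so the head is at 995 + 1259 = 2254 mm.


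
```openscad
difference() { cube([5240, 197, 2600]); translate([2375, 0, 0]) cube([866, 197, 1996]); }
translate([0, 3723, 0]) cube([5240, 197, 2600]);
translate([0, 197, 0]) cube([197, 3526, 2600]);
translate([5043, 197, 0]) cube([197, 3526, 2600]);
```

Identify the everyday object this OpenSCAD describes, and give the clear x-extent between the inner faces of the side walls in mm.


A single room. The interior width is 4846 mm.

Four walls enclosing a rectangle with a door in the front wall — a room. Outside width 5240 minus two 197 mm walls gives 4846 mm.


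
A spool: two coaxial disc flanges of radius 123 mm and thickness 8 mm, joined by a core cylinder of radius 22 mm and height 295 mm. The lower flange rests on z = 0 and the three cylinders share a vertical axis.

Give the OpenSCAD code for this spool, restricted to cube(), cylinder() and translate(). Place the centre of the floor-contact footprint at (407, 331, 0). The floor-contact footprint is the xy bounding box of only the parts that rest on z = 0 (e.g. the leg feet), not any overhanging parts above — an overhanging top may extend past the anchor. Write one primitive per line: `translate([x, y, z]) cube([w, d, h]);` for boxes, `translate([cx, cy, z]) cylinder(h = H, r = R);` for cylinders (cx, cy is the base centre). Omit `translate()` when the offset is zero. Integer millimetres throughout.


translate([407, 331, 0]) cylinder(h = 8, r = 123);
translate([407, 331, 8]) cylinder(h = 295, r = 22);
translate([407, 331, 303]) cylinder(h = 8, r = 123);
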